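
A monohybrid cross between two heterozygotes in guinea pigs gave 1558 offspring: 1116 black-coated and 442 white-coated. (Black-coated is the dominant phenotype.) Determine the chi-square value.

For a monohybrid cross between heterozygotes with complete dominance, the expected phenotypic ratio is 3:1.
The 3:1 ratio has 4 parts, so with N = 1558 the expected counts are:
  black-coated: 1558 × 3/4 = 1168.5
  white-coated: 1558 × 1/4 = 389.5
χ² = Σ (O − E)² / E
  black-coated: (1116 − 1168.5)² / 1168.5 = 2.3588
  white-coated: (442 − 389.5)² / 389.5 = 7.0764
χ² = 2.3588 + 7.0764 = 9.4352 ≈ 9.435

9.435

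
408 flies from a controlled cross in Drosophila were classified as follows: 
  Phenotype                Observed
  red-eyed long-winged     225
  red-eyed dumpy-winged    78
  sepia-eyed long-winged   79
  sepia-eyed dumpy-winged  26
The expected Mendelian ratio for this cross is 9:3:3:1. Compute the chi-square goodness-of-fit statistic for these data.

The 9:3:3:1 ratio has 16 parts, so with N = 408 the expected counts are:
  red-eyed long-winged: 408 × 9/16 = 229.5
  red-eyed dumpy-winged: 408 × 3/16 = 76.5
  sepia-eyed long-winged: 408 × 3/16 = 76.5
  sepia-eyed dumpy-winged: 408 × 1/16 = 25.5
χ² = Σ (O − E)² / E
  red-eyed long-winged: (225 − 229.5)² / 229.5 = 0.0882
  red-eyed dumpy-winged: (78 − 76.5)² / 76.5 = 0.0294
  sepia-eyed long-winged: (79 − 76.5)² / 76.5 = 0.0817
  sepia-eyed dumpy-winged: (26 − 25.5)² / 25.5 = 0.0098
χ² = 0.0882 + 0.0294 + 0.0817 + 0.0098 = 0.2091 ≈ 0.209

0.209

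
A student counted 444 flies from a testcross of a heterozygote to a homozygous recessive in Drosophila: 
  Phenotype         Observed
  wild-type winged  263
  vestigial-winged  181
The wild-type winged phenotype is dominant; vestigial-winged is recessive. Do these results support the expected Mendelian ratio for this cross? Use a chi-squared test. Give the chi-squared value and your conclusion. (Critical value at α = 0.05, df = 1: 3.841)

15.144; not consistent

A testcross of a heterozygote (Aa × aa) gives a 1:1 phenotypic ratio.
Under the 1:1 hypothesis (Σ ratio = 2, N = 444):
  wild-type winged: 444 × 1/2 = 222
  vestigial-winged: 444 × 1/2 = 222
χ² = Σ (O − E)² / E
  wild-type winged: (263 − 222)² / 222 = 7.5721
  vestigial-winged: (181 − 222)² / 222 = 7.5721
χ² = 7.5721 + 7.5721 = 15.1442 ≈ 15.144
Degrees of freedom = 2 − 1 = 1; critical value at α = 0.05 is 3.841.
Since 15.144 > 3.841, we reject the null hypothesis — the data do not fit the 1:1 ratio.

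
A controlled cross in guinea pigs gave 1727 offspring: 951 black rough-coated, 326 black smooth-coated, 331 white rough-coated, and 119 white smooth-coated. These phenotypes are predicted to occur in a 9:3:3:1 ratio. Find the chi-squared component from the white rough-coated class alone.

Under the 9:3:3:1 hypothesis (Σ ratio = 16, N = 1727):
  black rough-coated: 1727 × 9/16 = 971.4375
  black smooth-coated: 1727 × 3/16 = 323.8125
  white rough-coated: 1727 × 3/16 = 323.8125
  white smooth-coated: 1727 × 1/16 = 107.9375
Contribution of white rough-coated: (331 − 323.8125)² / 323.8125 = 0.1595

0.160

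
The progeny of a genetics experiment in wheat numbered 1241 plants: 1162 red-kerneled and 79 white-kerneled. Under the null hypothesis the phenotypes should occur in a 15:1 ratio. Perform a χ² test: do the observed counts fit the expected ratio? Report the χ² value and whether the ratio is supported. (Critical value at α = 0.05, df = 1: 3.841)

0.028; consistent

The 15:1 ratio has 16 parts, so with N = 1241 the expected counts are:
  red-kerneled: 1241 × 15/16 = 1163.4375
  white-kerneled: 1241 × 1/16 = 77.5625
χ² = Σ (O − E)² / E
  red-kerneled: (1162 − 1163.4375)² / 1163.4375 = 0.0018
  white-kerneled: (79 − 77.5625)² / 77.5625 = 0.0266
χ² = 0.0018 + 0.0266 = 0.0284 ≈ 0.028
Degrees of freedom = 2 − 1 = 1; critical value at α = 0.05 is 3.841.
Since 0.028 < 3.841, we fail to reject the null hypothesis — the data are consistent with the 15:1 ratio.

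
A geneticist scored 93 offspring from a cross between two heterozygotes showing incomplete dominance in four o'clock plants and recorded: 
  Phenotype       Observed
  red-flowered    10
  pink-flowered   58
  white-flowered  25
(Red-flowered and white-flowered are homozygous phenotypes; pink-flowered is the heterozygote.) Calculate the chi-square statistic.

With incomplete dominance, a heterozygote × heterozygote cross gives a 1:2:1 phenotypic ratio.
Total ratio parts = 4. Expected numbers out of 93:
  red-flowered: 93 × 1/4 = 23.25
  pink-flowered: 93 × 2/4 = 46.5
  white-flowered: 93 × 1/4 = 23.25
χ² = Σ (O − E)² / E
  red-flowered: (10 − 23.25)² / 23.25 = 7.5511
  pink-flowered: (58 − 46.5)² / 46.5 = 2.8441
  white-flowered: (25 − 23.25)² / 23.25 = 0.1317
χ² = 7.5511 + 2.8441 + 0.1317 = 10.5269 ≈ 10.527

10.527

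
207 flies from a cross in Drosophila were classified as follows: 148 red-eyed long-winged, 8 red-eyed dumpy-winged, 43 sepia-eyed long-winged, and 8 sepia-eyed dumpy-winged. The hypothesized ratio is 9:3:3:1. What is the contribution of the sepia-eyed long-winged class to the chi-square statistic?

0.452

Under the 9:3:3:1 hypothesis (Σ ratio = 16, N = 207):
  red-eyed long-winged: 207 × 9/16 = 116.4375
  red-eyed dumpy-winged: 207 × 3/16 = 38.8125
  sepia-eyed long-winged: 207 × 3/16 = 38.8125
  sepia-eyed dumpy-winged: 207 × 1/16 = 12.9375
Contribution of sepia-eyed long-winged: (43 − 38.8125)² / 38.8125 = 0.4518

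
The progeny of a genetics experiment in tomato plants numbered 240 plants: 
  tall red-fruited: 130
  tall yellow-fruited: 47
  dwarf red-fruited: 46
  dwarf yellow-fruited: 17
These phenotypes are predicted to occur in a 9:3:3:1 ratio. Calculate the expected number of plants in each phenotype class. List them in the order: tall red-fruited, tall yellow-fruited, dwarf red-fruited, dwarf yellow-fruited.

135, 45, 45, 15

The 9:3:3:1 ratio has 16 parts, so with N = 240 the expected counts are:
  tall red-fruited: 240 × 9/16 = 135
  tall yellow-fruited: 240 × 3/16 = 45
  dwarf red-fruited: 240 × 3/16 = 45
  dwarf yellow-fruited: 240 × 1/16 = 15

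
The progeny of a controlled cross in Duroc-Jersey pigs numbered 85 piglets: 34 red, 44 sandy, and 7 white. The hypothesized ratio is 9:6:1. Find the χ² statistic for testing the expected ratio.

9.139

Expected counts for N = 85 under a 9:6:1 ratio (total parts = 16):
  red: 85 × 9/16 = 47.8125
  sandy: 85 × 6/16 = 31.875
  white: 85 × 1/16 = 5.3125
χ² = Σ (O − E)² / E
  red: (34 − 47.8125)² / 47.8125 = 3.9903
  sandy: (44 − 31.875)² / 31.875 = 4.6123
  white: (7 − 5.3125)² / 5.3125 = 0.5360
χ² = 3.9903 + 4.6123 + 0.5360 = 9.1386 ≈ 9.139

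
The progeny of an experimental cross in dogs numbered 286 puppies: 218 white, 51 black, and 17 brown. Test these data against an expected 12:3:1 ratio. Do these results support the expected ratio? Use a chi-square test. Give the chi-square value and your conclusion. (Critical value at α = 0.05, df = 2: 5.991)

0.228; consistent

The 12:3:1 ratio has 16 parts, so with N = 286 the expected counts are:
  white: 286 × 12/16 = 214.5
  black: 286 × 3/16 = 53.625
  brown: 286 × 1/16 = 17.875
χ² = Σ (O − E)² / E
  white: (218 − 214.5)² / 214.5 = 0.0571
  black: (51 − 53.625)² / 53.625 = 0.1285
  brown: (17 − 17.875)² / 17.875 = 0.0428
χ² = 0.0571 + 0.1285 + 0.0428 = 0.2284 ≈ 0.228
Degrees of freedom = 3 − 1 = 2; critical value at α = 0.05 is 5.991.
Since 0.228 < 5.991, we fail to reject the null hypothesis — the data are consistent with the 12:3:1 ratio.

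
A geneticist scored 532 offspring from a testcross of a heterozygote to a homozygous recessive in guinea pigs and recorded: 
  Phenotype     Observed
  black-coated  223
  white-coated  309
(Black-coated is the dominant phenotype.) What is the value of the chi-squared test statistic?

13.902

A testcross of a heterozygote (Aa × aa) gives a 1:1 phenotypic ratio.
Under the 1:1 hypothesis (Σ ratio = 2, N = 532):
  black-coated: 532 × 1/2 = 266
  white-coated: 532 × 1/2 = 266
χ² = Σ (O − E)² / E
  black-coated: (223 − 266)² / 266 = 6.9511
  white-coated: (309 − 266)² / 266 = 6.9511
χ² = 6.9511 + 6.9511 = 13.9022 ≈ 13.902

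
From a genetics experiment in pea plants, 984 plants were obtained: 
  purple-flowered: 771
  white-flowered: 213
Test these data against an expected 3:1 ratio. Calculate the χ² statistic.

5.902

Total ratio parts = 4. Expected numbers out of 984:
  purple-flowered: 984 × 3/4 = 738
  white-flowered: 984 × 1/4 = 246
χ² = Σ (O − E)² / E
  purple-flowered: (771 − 738)² / 738 = 1.4756
  white-flowered: (213 − 246)² / 246 = 4.4268
χ² = 1.4756 + 4.4268 = 5.9024 ≈ 5.902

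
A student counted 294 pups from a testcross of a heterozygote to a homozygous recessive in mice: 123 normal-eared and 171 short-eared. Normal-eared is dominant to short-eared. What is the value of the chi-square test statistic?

7.837

A testcross of a heterozygote (Aa × aa) gives a 1:1 phenotypic ratio.
The 1:1 ratio has 2 parts, so with N = 294 the expected counts are:
  normal-eared: 294 × 1/2 = 147
  short-eared: 294 × 1/2 = 147
χ² = Σ (O − E)² / E
  normal-eared: (123 − 147)² / 147 = 3.9184
  short-eared: (171 − 147)² / 147 = 3.9184
χ² = 3.9184 + 3.9184 = 7.8368 ≈ 7.837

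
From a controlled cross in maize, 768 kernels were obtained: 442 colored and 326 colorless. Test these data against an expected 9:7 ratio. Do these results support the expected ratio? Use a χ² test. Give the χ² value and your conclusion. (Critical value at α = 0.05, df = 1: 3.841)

0.529; consistent

Under the 9:7 hypothesis (Σ ratio = 16, N = 768):
  colored: 768 × 9/16 = 432
  colorless: 768 × 7/16 = 336
χ² = Σ (O − E)² / E
  colored: (442 − 432)² / 432 = 0.2315
  colorless: (326 − 336)² / 336 = 0.2976
χ² = 0.2315 + 0.2976 = 0.5291 ≈ 0.529
Degrees of freedom = 2 − 1 = 1; critical value at α = 0.05 is 3.841.
Since 0.529 < 3.841, we fail to reject the null hypothesis — the data are consistent with the 9:7 ratio.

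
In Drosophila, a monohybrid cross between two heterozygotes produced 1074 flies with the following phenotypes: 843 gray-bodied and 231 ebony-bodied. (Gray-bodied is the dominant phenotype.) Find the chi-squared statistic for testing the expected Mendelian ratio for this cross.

6.983

For a monohybrid cross between heterozygotes with complete dominance, the expected phenotypic ratio is 3:1.
Total ratio parts = 4. Expected numbers out of 1074:
  gray-bodied: 1074 × 3/4 = 805.5
  ebony-bodied: 1074 × 1/4 = 268.5
χ² = Σ (O − E)² / E
  gray-bodied: (843 − 805.5)² / 805.5 = 1.7458
  ebony-bodied: (231 − 268.5)² / 268.5 = 5.2374
χ² = 1.7458 + 5.2374 = 6.9832 ≈ 6.983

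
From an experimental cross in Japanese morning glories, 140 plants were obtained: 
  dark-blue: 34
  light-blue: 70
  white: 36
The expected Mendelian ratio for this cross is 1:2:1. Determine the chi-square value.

Expected counts for N = 140 under a 1:2:1 ratio (total parts = 4):
  dark-blue: 140 × 1/4 = 35
  light-blue: 140 × 2/4 = 70
  white: 140 × 1/4 = 35
χ² = Σ (O − E)² / E
  dark-blue: (34 − 35)² / 35 = 0.0286
  light-blue: (70 − 70)² / 70 = 0.0000
  white: (36 − 35)² / 35 = 0.0286
χ² = 0.0286 + 0.0000 + 0.0286 = 0.0572 ≈ 0.057

0.057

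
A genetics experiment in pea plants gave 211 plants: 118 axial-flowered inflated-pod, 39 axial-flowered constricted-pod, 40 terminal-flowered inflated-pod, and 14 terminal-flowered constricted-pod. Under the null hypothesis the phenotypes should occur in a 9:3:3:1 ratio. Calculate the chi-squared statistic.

0.067

The 9:3:3:1 ratio has 16 parts, so with N = 211 the expected counts are:
  axial-flowered inflated-pod: 211 × 9/16 = 118.6875
  axial-flowered constricted-pod: 211 × 3/16 = 39.5625
  terminal-flowered inflated-pod: 211 × 3/16 = 39.5625
  terminal-flowered constricted-pod: 211 × 1/16 = 13.1875
χ² = Σ (O − E)² / E
  axial-flowered inflated-pod: (118 − 118.6875)² / 118.6875 = 0.0040
  axial-flowered constricted-pod: (39 − 39.5625)² / 39.5625 = 0.0080
  terminal-flowered inflated-pod: (40 − 39.5625)² / 39.5625 = 0.0048
  terminal-flowered constricted-pod: (14 − 13.1875)² / 13.1875 = 0.0501
χ² = 0.0040 + 0.0080 + 0.0048 + 0.0501 = 0.0669 ≈ 0.067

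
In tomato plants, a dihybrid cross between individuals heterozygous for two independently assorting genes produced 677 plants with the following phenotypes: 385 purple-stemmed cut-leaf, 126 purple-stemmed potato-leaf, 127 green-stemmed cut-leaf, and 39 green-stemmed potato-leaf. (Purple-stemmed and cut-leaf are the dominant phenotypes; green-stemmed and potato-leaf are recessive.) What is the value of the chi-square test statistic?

0.312

A dihybrid F₂ with independent assortment and complete dominance at both loci gives a 9:3:3:1 phenotypic ratio.
Under the 9:3:3:1 hypothesis (Σ ratio = 16, N = 677):
  purple-stemmed cut-leaf: 677 × 9/16 = 380.8125
  purple-stemmed potato-leaf: 677 × 3/16 = 126.9375
  green-stemmed cut-leaf: 677 × 3/16 = 126.9375
  green-stemmed potato-leaf: 677 × 1/16 = 42.3125
χ² = Σ (O − E)² / E
  purple-stemmed cut-leaf: (385 − 380.8125)² / 380.8125 = 0.0460
  purple-stemmed potato-leaf: (126 − 126.9375)² / 126.9375 = 0.0069
  green-stemmed cut-leaf: (127 − 126.9375)² / 126.9375 = 0.0000
  green-stemmed potato-leaf: (39 − 42.3125)² / 42.3125 = 0.2593
χ² = 0.0460 + 0.0069 + 0.0000 + 0.2593 = 0.3122 ≈ 0.312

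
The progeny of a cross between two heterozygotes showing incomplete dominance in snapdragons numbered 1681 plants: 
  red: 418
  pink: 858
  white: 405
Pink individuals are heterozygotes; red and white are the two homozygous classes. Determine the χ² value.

With incomplete dominance, a heterozygote × heterozygote cross gives a 1:2:1 phenotypic ratio.
Expected counts for N = 1681 under a 1:2:1 ratio (total parts = 4):
  red: 1681 × 1/4 = 420.25
  pink: 1681 × 2/4 = 840.5
  white: 1681 × 1/4 = 420.25
χ² = Σ (O − E)² / E
  red: (418 − 420.25)² / 420.25 = 0.0120
  pink: (858 − 840.5)² / 840.5 = 0.3644
  white: (405 − 420.25)² / 420.25 = 0.5534
χ² = 0.0120 + 0.3644 + 0.5534 = 0.9298 ≈ 0.930

0.930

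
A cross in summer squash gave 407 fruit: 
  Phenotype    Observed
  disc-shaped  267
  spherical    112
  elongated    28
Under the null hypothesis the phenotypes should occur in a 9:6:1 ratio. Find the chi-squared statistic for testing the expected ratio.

17.400

Total ratio parts = 16. Expected numbers out of 407:
  disc-shaped: 407 × 9/16 = 228.9375
  spherical: 407 × 6/16 = 152.625
  elongated: 407 × 1/16 = 25.4375
χ² = Σ (O − E)² / E
  disc-shaped: (267 − 228.9375)² / 228.9375 = 6.3282
  spherical: (112 − 152.625)² / 152.625 = 10.8134
  elongated: (28 − 25.4375)² / 25.4375 = 0.2581
χ² = 6.3282 + 10.8134 + 0.2581 = 17.3997 ≈ 17.400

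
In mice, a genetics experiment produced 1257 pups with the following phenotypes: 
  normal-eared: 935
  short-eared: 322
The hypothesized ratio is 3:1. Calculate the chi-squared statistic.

The 3:1 ratio has 4 parts, so with N = 1257 the expected counts are:
  normal-eared: 1257 × 3/4 = 942.75
  short-eared: 1257 × 1/4 = 314.25
χ² = Σ (O − E)² / E
  normal-eared: (935 − 942.75)² / 942.75 = 0.0637
  short-eared: (322 − 314.25)² / 314.25 = 0.1911
χ² = 0.0637 + 0.1911 = 0.2548 ≈ 0.255

0.255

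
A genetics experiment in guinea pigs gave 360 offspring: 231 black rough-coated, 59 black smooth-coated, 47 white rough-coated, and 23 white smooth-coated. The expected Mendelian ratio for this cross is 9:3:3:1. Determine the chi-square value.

11.319

The 9:3:3:1 ratio has 16 parts, so with N = 360 the expected counts are:
  black rough-coated: 360 × 9/16 = 202.5
  black smooth-coated: 360 × 3/16 = 67.5
  white rough-coated: 360 × 3/16 = 67.5
  white smooth-coated: 360 × 1/16 = 22.5
χ² = Σ (O − E)² / E
  black rough-coated: (231 − 202.5)² / 202.5 = 4.0111
  black smooth-coated: (59 − 67.5)² / 67.5 = 1.0704
  white rough-coated: (47 − 67.5)² / 67.5 = 6.2259
  white smooth-coated: (23 − 22.5)² / 22.5 = 0.0111
χ² = 4.0111 + 1.0704 + 6.2259 + 0.0111 = 11.3185 ≈ 11.319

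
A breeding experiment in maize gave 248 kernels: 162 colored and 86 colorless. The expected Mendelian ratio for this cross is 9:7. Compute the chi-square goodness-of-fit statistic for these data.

8.295

Expected counts for N = 248 under a 9:7 ratio (total parts = 16):
  colored: 248 × 9/16 = 139.5
  colorless: 248 × 7/16 = 108.5
χ² = Σ (O − E)² / E
  colored: (162 − 139.5)² / 139.5 = 3.6290
  colorless: (86 − 108.5)² / 108.5 = 4.6659
χ² = 3.6290 + 4.6659 = 8.2949 ≈ 8.295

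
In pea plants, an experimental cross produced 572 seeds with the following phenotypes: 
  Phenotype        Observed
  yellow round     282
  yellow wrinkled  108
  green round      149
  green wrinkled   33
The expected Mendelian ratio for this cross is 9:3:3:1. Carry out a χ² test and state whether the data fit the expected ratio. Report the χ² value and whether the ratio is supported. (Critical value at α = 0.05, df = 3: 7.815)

21.380; not consistent

The 9:3:3:1 ratio has 16 parts, so with N = 572 the expected counts are:
  yellow round: 572 × 9/16 = 321.75
  yellow wrinkled: 572 × 3/16 = 107.25
  green round: 572 × 3/16 = 107.25
  green wrinkled: 572 × 1/16 = 35.75
χ² = Σ (O − E)² / E
  yellow round: (282 − 321.75)² / 321.75 = 4.9108
  yellow wrinkled: (108 − 107.25)² / 107.25 = 0.0052
  green round: (149 − 107.25)² / 107.25 = 16.2523
  green wrinkled: (33 − 35.75)² / 35.75 = 0.2115
χ² = 4.9108 + 0.0052 + 16.2523 + 0.2115 = 21.3798 ≈ 21.380
Degrees of freedom = 4 − 1 = 3; critical value at α = 0.05 is 7.815.
Since 21.380 > 7.815, we reject the null hypothesis — the data do not fit the 9:3:3:1 ratio.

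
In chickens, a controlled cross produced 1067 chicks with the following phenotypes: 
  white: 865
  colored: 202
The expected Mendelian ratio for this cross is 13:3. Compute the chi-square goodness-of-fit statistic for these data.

0.023

Expected counts for N = 1067 under a 13:3 ratio (total parts = 16):
  white: 1067 × 13/16 = 866.9375
  colored: 1067 × 3/16 = 200.0625
χ² = Σ (O − E)² / E
  white: (865 − 866.9375)² / 866.9375 = 0.0043
  colored: (202 − 200.0625)² / 200.0625 = 0.0188
χ² = 0.0043 + 0.0188 = 0.0231 ≈ 0.023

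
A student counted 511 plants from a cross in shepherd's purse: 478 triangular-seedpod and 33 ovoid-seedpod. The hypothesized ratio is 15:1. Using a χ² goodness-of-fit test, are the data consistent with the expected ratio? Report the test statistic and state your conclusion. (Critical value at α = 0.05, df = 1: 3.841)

0.038; consistent

Total ratio parts = 16. Expected numbers out of 511:
  triangular-seedpod: 511 × 15/16 = 479.0625
  ovoid-seedpod: 511 × 1/16 = 31.9375
χ² = Σ (O − E)² / E
  triangular-seedpod: (478 − 479.0625)² / 479.0625 = 0.0024
  ovoid-seedpod: (33 − 31.9375)² / 31.9375 = 0.0353
χ² = 0.0024 + 0.0353 = 0.0377 ≈ 0.038
Degrees of freedom = 2 − 1 = 1; critical value at α = 0.05 is 3.841.
Since 0.038 < 3.841, we fail to reject the null hypothesis — the data are consistent with the 15:1 ratio.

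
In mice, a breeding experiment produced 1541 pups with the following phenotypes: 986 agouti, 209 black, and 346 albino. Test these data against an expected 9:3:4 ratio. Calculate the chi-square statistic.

42.503

Total ratio parts = 16. Expected numbers out of 1541:
  agouti: 1541 × 9/16 = 866.8125
  black: 1541 × 3/16 = 288.9375
  albino: 1541 × 4/16 = 385.25
χ² = Σ (O − E)² / E
  agouti: (986 − 866.8125)² / 866.8125 = 16.3884
  black: (209 − 288.9375)² / 288.9375 = 22.1155
  albino: (346 − 385.25)² / 385.25 = 3.9989
χ² = 16.3884 + 22.1155 + 3.9989 = 42.5028 ≈ 42.503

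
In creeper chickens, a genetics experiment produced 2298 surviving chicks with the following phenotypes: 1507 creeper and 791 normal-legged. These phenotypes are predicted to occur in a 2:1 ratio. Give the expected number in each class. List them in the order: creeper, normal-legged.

1532, 766

The 2:1 ratio has 3 parts, so with N = 2298 the expected counts are:
  creeper: 2298 × 2/3 = 1532
  normal-legged: 2298 × 1/3 = 766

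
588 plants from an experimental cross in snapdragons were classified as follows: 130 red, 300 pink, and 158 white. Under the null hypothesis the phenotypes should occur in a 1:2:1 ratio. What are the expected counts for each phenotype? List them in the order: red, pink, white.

Total ratio parts = 4. Expected numbers out of 588:
  red: 588 × 1/4 = 147
  pink: 588 × 2/4 = 294
  white: 588 × 1/4 = 147

147, 294, 147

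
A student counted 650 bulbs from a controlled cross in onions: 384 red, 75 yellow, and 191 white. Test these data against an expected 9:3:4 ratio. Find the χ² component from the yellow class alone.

18.029

The 9:3:4 ratio has 16 parts, so with N = 650 the expected counts are:
  red: 650 × 9/16 = 365.625
  yellow: 650 × 3/16 = 121.875
  white: 650 × 4/16 = 162.5
Contribution of yellow: (75 − 121.875)² / 121.875 = 18.0288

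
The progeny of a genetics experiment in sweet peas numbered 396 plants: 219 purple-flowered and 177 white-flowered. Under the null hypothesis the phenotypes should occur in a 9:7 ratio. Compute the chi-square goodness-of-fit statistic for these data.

0.144

Under the 9:7 hypothesis (Σ ratio = 16, N = 396):
  purple-flowered: 396 × 9/16 = 222.75
  white-flowered: 396 × 7/16 = 173.25
χ² = Σ (O − E)² / E
  purple-flowered: (219 − 222.75)² / 222.75 = 0.0631
  white-flowered: (177 − 173.25)² / 173.25 = 0.0812
χ² = 0.0631 + 0.0812 = 0.1443 ≈ 0.144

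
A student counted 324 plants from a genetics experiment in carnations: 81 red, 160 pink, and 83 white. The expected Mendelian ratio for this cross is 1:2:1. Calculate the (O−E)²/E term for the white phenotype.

Total ratio parts = 4. Expected numbers out of 324:
  red: 324 × 1/4 = 81
  pink: 324 × 2/4 = 162
  white: 324 × 1/4 = 81
Contribution of white: (83 − 81)² / 81 = 0.0494

0.049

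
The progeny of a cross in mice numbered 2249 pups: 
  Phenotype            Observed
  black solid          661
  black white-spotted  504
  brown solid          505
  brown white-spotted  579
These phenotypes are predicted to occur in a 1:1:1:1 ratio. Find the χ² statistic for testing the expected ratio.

29.707

Under the 1:1:1:1 hypothesis (Σ ratio = 4, N = 2249):
  black solid: 2249 × 1/4 = 562.25
  black white-spotted: 2249 × 1/4 = 562.25
  brown solid: 2249 × 1/4 = 562.25
  brown white-spotted: 2249 × 1/4 = 562.25
χ² = Σ (O − E)² / E
  black solid: (661 − 562.25)² / 562.25 = 17.3438
  black white-spotted: (504 − 562.25)² / 562.25 = 6.0348
  brown solid: (505 − 562.25)² / 562.25 = 5.8294
  brown white-spotted: (579 − 562.25)² / 562.25 = 0.4990
χ² = 17.3438 + 6.0348 + 5.8294 + 0.4990 = 29.707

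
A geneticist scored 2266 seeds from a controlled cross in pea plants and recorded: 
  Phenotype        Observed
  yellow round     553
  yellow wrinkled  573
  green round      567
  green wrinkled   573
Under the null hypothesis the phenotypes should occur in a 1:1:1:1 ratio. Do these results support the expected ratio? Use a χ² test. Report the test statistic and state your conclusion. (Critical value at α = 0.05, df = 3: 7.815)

0.471; consistent

Expected counts for N = 2266 under a 1:1:1:1 ratio (total parts = 4):
  yellow round: 2266 × 1/4 = 566.5
  yellow wrinkled: 2266 × 1/4 = 566.5
  green round: 2266 × 1/4 = 566.5
  green wrinkled: 2266 × 1/4 = 566.5
χ² = Σ (O − E)² / E
  yellow round: (553 − 566.5)² / 566.5 = 0.3217
  yellow wrinkled: (573 − 566.5)² / 566.5 = 0.0746
  green round: (567 − 566.5)² / 566.5 = 0.0004
  green wrinkled: (573 − 566.5)² / 566.5 = 0.0746
χ² = 0.3217 + 0.0746 + 0.0004 + 0.0746 = 0.4713 ≈ 0.471
Degrees of freedom = 4 − 1 = 3; critical value at α = 0.05 is 7.815.
Since 0.471 < 7.815, we fail to reject the null hypothesis — the data are consistent with the 1:1:1:1 ratio.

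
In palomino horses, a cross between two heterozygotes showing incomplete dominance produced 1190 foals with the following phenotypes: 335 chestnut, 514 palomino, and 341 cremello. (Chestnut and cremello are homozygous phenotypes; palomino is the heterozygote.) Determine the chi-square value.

22.114

With incomplete dominance, a heterozygote × heterozygote cross gives a 1:2:1 phenotypic ratio.
Total ratio parts = 4. Expected numbers out of 1190:
  chestnut: 1190 × 1/4 = 297.5
  palomino: 1190 × 2/4 = 595
  cremello: 1190 × 1/4 = 297.5
χ² = Σ (O − E)² / E
  chestnut: (335 − 297.5)² / 297.5 = 4.7269
  palomino: (514 − 595)² / 595 = 11.0269
  cremello: (341 − 297.5)² / 297.5 = 6.3605
χ² = 4.7269 + 11.0269 + 6.3605 = 22.1143 ≈ 22.114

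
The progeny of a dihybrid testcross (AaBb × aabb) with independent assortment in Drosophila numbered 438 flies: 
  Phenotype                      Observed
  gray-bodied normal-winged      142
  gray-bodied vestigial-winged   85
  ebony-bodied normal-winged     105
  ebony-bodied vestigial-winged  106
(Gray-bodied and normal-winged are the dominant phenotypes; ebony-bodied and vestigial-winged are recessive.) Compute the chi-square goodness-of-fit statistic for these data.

15.425

A dihybrid testcross with independent assortment gives a 1:1:1:1 ratio.
Total ratio parts = 4. Expected numbers out of 438:
  gray-bodied normal-winged: 438 × 1/4 = 109.5
  gray-bodied vestigial-winged: 438 × 1/4 = 109.5
  ebony-bodied normal-winged: 438 × 1/4 = 109.5
  ebony-bodied vestigial-winged: 438 × 1/4 = 109.5
χ² = Σ (O − E)² / E
  gray-bodied normal-winged: (142 − 109.5)² / 109.5 = 9.6461
  gray-bodied vestigial-winged: (85 − 109.5)² / 109.5 = 5.4817
  ebony-bodied normal-winged: (105 − 109.5)² / 109.5 = 0.1849
  ebony-bodied vestigial-winged: (106 − 109.5)² / 109.5 = 0.1119
χ² = 9.6461 + 5.4817 + 0.1849 + 0.1119 = 15.4246 ≈ 15.425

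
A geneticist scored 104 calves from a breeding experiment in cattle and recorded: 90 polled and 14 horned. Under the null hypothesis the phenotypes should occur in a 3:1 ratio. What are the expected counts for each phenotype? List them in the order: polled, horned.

78, 26

Total ratio parts = 4. Expected numbers out of 104:
  polled: 104 × 3/4 = 78
  horned: 104 × 1/4 = 26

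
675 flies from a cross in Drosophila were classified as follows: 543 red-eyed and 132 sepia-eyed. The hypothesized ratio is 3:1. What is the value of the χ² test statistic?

Expected counts for N = 675 under a 3:1 ratio (total parts = 4):
  red-eyed: 675 × 3/4 = 506.25
  sepia-eyed: 675 × 1/4 = 168.75
χ² = Σ (O − E)² / E
  red-eyed: (543 − 506.25)² / 506.25 = 2.6678
  sepia-eyed: (132 − 168.75)² / 168.75 = 8.0033
χ² = 2.6678 + 8.0033 = 10.6711 ≈ 10.671

10.671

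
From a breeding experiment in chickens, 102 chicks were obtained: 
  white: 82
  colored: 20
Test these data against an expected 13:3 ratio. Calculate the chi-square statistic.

Expected counts for N = 102 under a 13:3 ratio (total parts = 16):
  white: 102 × 13/16 = 82.875
  colored: 102 × 3/16 = 19.125
χ² = Σ (O − E)² / E
  white: (82 − 82.875)² / 82.875 = 0.0092
  colored: (20 − 19.125)² / 19.125 = 0.0400
χ² = 0.0092 + 0.0400 = 0.0492 ≈ 0.049

0.049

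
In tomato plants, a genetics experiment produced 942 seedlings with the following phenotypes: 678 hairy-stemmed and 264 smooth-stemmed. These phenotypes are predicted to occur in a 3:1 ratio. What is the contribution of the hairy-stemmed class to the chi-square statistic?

1.150

Expected counts for N = 942 under a 3:1 ratio (total parts = 4):
  hairy-stemmed: 942 × 3/4 = 706.5
  smooth-stemmed: 942 × 1/4 = 235.5
Contribution of hairy-stemmed: (678 − 706.5)² / 706.5 = 1.1497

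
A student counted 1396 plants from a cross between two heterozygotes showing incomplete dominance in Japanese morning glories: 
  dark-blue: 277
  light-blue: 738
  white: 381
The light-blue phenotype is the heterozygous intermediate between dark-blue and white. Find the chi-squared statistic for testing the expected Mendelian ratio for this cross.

With incomplete dominance, a heterozygote × heterozygote cross gives a 1:2:1 phenotypic ratio.
Total ratio parts = 4. Expected numbers out of 1396:
  dark-blue: 1396 × 1/4 = 349
  light-blue: 1396 × 2/4 = 698
  white: 1396 × 1/4 = 349
χ² = Σ (O − E)² / E
  dark-blue: (277 − 349)² / 349 = 14.8539
  light-blue: (738 − 698)² / 698 = 2.2923
  white: (381 − 349)² / 349 = 2.9341
χ² = 14.8539 + 2.2923 + 2.9341 = 20.0803 ≈ 20.080

20.080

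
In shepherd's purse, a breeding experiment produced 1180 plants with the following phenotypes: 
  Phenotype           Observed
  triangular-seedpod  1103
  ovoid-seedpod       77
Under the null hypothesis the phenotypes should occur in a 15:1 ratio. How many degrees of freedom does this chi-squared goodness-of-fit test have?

A goodness-of-fit test with 2 phenotype classes has df = 2 − 1 = 1.

1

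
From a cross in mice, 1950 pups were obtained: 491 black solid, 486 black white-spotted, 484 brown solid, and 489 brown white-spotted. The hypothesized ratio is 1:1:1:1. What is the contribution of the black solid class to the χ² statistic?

0.025

The 1:1:1:1 ratio has 4 parts, so with N = 1950 the expected counts are:
  black solid: 1950 × 1/4 = 487.5
  black white-spotted: 1950 × 1/4 = 487.5
  brown solid: 1950 × 1/4 = 487.5
  brown white-spotted: 1950 × 1/4 = 487.5
Contribution of black solid: (491 − 487.5)² / 487.5 = 0.0251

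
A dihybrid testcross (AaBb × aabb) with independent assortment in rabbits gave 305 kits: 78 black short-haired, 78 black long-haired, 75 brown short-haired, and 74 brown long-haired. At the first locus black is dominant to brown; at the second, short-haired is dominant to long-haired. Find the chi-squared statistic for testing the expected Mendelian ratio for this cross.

A dihybrid testcross with independent assortment gives a 1:1:1:1 ratio.
Under the 1:1:1:1 hypothesis (Σ ratio = 4, N = 305):
  black short-haired: 305 × 1/4 = 76.25
  black long-haired: 305 × 1/4 = 76.25
  brown short-haired: 305 × 1/4 = 76.25
  brown long-haired: 305 × 1/4 = 76.25
χ² = Σ (O − E)² / E
  black short-haired: (78 − 76.25)² / 76.25 = 0.0402
  black long-haired: (78 − 76.25)² / 76.25 = 0.0402
  brown short-haired: (75 − 76.25)² / 76.25 = 0.0205
  brown long-haired: (74 − 76.25)² / 76.25 = 0.0664
χ² = 0.0402 + 0.0402 + 0.0205 + 0.0664 = 0.1673 ≈ 0.167

0.167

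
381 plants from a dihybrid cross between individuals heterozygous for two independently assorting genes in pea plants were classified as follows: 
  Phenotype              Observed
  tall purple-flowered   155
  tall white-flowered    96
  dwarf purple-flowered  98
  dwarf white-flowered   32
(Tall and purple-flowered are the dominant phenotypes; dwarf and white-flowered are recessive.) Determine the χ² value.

37.552

A dihybrid F₂ with independent assortment and complete dominance at both loci gives a 9:3:3:1 phenotypic ratio.
Total ratio parts = 16. Expected numbers out of 381:
  tall purple-flowered: 381 × 9/16 = 214.3125
  tall white-flowered: 381 × 3/16 = 71.4375
  dwarf purple-flowered: 381 × 3/16 = 71.4375
  dwarf white-flowered: 381 × 1/16 = 23.8125
χ² = Σ (O − E)² / E
  tall purple-flowered: (155 − 214.3125)² / 214.3125 = 16.4152
  tall white-flowered: (96 − 71.4375)² / 71.4375 = 8.4454
  dwarf purple-flowered: (98 − 71.4375)² / 71.4375 = 9.8767
  dwarf white-flowered: (32 − 23.8125)² / 23.8125 = 2.8151
χ² = 16.4152 + 8.4454 + 9.8767 + 2.8151 = 37.5524 ≈ 37.552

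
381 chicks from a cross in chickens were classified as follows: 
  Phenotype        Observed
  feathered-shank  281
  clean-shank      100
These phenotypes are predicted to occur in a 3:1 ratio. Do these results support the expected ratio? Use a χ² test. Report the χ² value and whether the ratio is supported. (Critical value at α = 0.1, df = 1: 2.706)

0.316; consistent

Under the 3:1 hypothesis (Σ ratio = 4, N = 381):
  feathered-shank: 381 × 3/4 = 285.75
  clean-shank: 381 × 1/4 = 95.25
χ² = Σ (O − E)² / E
  feathered-shank: (281 − 285.75)² / 285.75 = 0.0790
  clean-shank: (100 − 95.25)² / 95.25 = 0.2369
χ² = 0.0790 + 0.2369 = 0.3159 ≈ 0.316
Degrees of freedom = 2 − 1 = 1; critical value at α = 0.1 is 2.706.
Since 0.316 < 2.706, we fail to reject the null hypothesis — the data are consistent with the 3:1 ratio.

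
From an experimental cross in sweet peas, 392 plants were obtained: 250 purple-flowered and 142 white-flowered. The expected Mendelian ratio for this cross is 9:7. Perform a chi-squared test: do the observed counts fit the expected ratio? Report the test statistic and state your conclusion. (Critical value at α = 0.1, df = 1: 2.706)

The 9:7 ratio has 16 parts, so with N = 392 the expected counts are:
  purple-flowered: 392 × 9/16 = 220.5
  white-flowered: 392 × 7/16 = 171.5
χ² = Σ (O − E)² / E
  purple-flowered: (250 − 220.5)² / 220.5 = 3.9467
  white-flowered: (142 − 171.5)² / 171.5 = 5.0743
χ² = 3.9467 + 5.0743 = 9.021
Degrees of freedom = 2 − 1 = 1; critical value at α = 0.1 is 2.706.
Since 9.021 > 2.706, we reject the null hypothesis — the data do not fit the 9:7 ratio.

9.021; not consistent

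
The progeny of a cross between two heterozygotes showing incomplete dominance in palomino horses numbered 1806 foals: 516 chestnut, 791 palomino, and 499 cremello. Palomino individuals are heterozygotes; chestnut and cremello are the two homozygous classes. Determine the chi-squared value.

With incomplete dominance, a heterozygote × heterozygote cross gives a 1:2:1 phenotypic ratio.
The 1:2:1 ratio has 4 parts, so with N = 1806 the expected counts are:
  chestnut: 1806 × 1/4 = 451.5
  palomino: 1806 × 2/4 = 903
  cremello: 1806 × 1/4 = 451.5
χ² = Σ (O − E)² / E
  chestnut: (516 − 451.5)² / 451.5 = 9.2143
  palomino: (791 − 903)² / 903 = 13.8915
  cremello: (499 − 451.5)² / 451.5 = 4.9972
χ² = 9.2143 + 13.8915 + 4.9972 = 28.103

28.103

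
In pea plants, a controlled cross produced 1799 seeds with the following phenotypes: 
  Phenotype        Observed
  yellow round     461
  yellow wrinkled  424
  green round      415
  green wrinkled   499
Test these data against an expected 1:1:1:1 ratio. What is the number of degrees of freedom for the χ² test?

A goodness-of-fit test with 4 phenotype classes has df = 4 − 1 = 3.

3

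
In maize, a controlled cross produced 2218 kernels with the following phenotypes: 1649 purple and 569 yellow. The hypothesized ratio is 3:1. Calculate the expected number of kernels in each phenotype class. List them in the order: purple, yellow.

1663.5, 554.5

The 3:1 ratio has 4 parts, so with N = 2218 the expected counts are:
  purple: 2218 × 3/4 = 1663.5
  yellow: 2218 × 1/4 = 554.5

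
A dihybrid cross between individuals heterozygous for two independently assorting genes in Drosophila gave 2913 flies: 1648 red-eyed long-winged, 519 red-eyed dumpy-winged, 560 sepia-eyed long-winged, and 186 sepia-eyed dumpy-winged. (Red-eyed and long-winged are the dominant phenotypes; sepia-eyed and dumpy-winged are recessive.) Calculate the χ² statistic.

1.842

A dihybrid F₂ with independent assortment and complete dominance at both loci gives a 9:3:3:1 phenotypic ratio.
Total ratio parts = 16. Expected numbers out of 2913:
  red-eyed long-winged: 2913 × 9/16 = 1638.5625
  red-eyed dumpy-winged: 2913 × 3/16 = 546.1875
  sepia-eyed long-winged: 2913 × 3/16 = 546.1875
  sepia-eyed dumpy-winged: 2913 × 1/16 = 182.0625
χ² = Σ (O − E)² / E
  red-eyed long-winged: (1648 − 1638.5625)² / 1638.5625 = 0.0544
  red-eyed dumpy-winged: (519 − 546.1875)² / 546.1875 = 1.3533
  sepia-eyed long-winged: (560 − 546.1875)² / 546.1875 = 0.3493
  sepia-eyed dumpy-winged: (186 − 182.0625)² / 182.0625 = 0.0852
χ² = 0.0544 + 1.3533 + 0.3493 + 0.0852 = 1.8422 ≈ 1.842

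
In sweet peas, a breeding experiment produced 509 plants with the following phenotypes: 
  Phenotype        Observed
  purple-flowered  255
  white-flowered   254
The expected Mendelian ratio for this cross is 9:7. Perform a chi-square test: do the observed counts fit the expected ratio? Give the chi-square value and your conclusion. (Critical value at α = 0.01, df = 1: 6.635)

Under the 9:7 hypothesis (Σ ratio = 16, N = 509):
  purple-flowered: 509 × 9/16 = 286.3125
  white-flowered: 509 × 7/16 = 222.6875
χ² = Σ (O − E)² / E
  purple-flowered: (255 − 286.3125)² / 286.3125 = 3.4245
  white-flowered: (254 − 222.6875)² / 222.6875 = 4.4029
χ² = 3.4245 + 4.4029 = 7.8274 ≈ 7.827
Degrees of freedom = 2 − 1 = 1; critical value at α = 0.01 is 6.635.
Since 7.827 > 6.635, we reject the null hypothesis — the data do not fit the 9:7 ratio.

7.827; not consistent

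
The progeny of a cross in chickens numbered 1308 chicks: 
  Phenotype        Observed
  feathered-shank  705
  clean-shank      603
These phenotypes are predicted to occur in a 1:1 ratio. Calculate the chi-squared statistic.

7.954

Expected counts for N = 1308 under a 1:1 ratio (total parts = 2):
  feathered-shank: 1308 × 1/2 = 654
  clean-shank: 1308 × 1/2 = 654
χ² = Σ (O − E)² / E
  feathered-shank: (705 − 654)² / 654 = 3.9771
  clean-shank: (603 − 654)² / 654 = 3.9771
χ² = 3.9771 + 3.9771 = 7.9542 ≈ 7.954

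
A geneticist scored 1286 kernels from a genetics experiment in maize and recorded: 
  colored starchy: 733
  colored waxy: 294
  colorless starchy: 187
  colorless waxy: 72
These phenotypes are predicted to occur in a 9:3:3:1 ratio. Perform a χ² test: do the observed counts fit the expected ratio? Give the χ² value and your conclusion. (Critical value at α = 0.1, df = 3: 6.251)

24.745; not consistent

Under the 9:3:3:1 hypothesis (Σ ratio = 16, N = 1286):
  colored starchy: 1286 × 9/16 = 723.375
  colored waxy: 1286 × 3/16 = 241.125
  colorless starchy: 1286 × 3/16 = 241.125
  colorless waxy: 1286 × 1/16 = 80.375
χ² = Σ (O − E)² / E
  colored starchy: (733 − 723.375)² / 723.375 = 0.1281
  colored waxy: (294 − 241.125)² / 241.125 = 11.5947
  colorless starchy: (187 − 241.125)² / 241.125 = 12.1494
  colorless waxy: (72 − 80.375)² / 80.375 = 0.8727
χ² = 0.1281 + 11.5947 + 12.1494 + 0.8727 = 24.7449 ≈ 24.745
Degrees of freedom = 4 − 1 = 3; critical value at α = 0.1 is 6.251.
Since 24.745 > 6.251, we reject the null hypothesis — the data do not fit the 9:3:3:1 ratio.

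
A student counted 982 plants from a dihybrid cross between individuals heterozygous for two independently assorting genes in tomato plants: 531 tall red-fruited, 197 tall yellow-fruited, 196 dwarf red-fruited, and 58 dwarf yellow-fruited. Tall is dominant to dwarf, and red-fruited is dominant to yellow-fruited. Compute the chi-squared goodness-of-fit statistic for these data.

2.679

A dihybrid F₂ with independent assortment and complete dominance at both loci gives a 9:3:3:1 phenotypic ratio.
Expected counts for N = 982 under a 9:3:3:1 ratio (total parts = 16):
  tall red-fruited: 982 × 9/16 = 552.375
  tall yellow-fruited: 982 × 3/16 = 184.125
  dwarf red-fruited: 982 × 3/16 = 184.125
  dwarf yellow-fruited: 982 × 1/16 = 61.375
χ² = Σ (O − E)² / E
  tall red-fruited: (531 − 552.375)² / 552.375 = 0.8271
  tall yellow-fruited: (197 − 184.125)² / 184.125 = 0.9003
  dwarf red-fruited: (196 − 184.125)² / 184.125 = 0.7659
  dwarf yellow-fruited: (58 − 61.375)² / 61.375 = 0.1856
χ² = 0.8271 + 0.9003 + 0.7659 + 0.1856 = 2.6789 ≈ 2.679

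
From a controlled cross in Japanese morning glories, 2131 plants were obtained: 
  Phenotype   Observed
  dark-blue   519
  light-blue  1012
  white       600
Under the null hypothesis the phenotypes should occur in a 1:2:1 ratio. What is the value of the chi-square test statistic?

11.530

Total ratio parts = 4. Expected numbers out of 2131:
  dark-blue: 2131 × 1/4 = 532.75
  light-blue: 2131 × 2/4 = 1065.5
  white: 2131 × 1/4 = 532.75
χ² = Σ (O − E)² / E
  dark-blue: (519 − 532.75)² / 532.75 = 0.3549
  light-blue: (1012 − 1065.5)² / 1065.5 = 2.6863
  white: (600 − 532.75)² / 532.75 = 8.4891
χ² = 0.3549 + 2.6863 + 8.4891 = 11.5303 ≈ 11.530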